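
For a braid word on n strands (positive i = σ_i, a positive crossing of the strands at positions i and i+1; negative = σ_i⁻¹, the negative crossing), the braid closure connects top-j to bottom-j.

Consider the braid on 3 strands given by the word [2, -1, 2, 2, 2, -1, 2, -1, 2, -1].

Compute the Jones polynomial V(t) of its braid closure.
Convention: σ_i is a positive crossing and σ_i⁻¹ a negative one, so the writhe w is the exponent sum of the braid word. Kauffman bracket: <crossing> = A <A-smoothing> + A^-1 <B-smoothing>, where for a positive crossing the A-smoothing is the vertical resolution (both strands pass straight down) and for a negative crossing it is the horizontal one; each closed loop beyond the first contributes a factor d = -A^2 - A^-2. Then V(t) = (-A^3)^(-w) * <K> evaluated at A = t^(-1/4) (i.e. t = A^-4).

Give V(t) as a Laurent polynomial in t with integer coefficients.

t^7 - 4*t^6 + 7*t^5 - 11*t^4 + 14*t^3 - 14*t^2 + 14*t - 10 + 7*t^-1 - 4*t^-2 + t^-3

Derivation:
Braid: s2 s1^-1 s2 s2 s2 s1^-1 s2 s1^-1 s2 s1^-1 on 3 strands, 10 crossings.
Writhe w = (#positive) - (#negative) = 6 - 4 = 2.
Enumerate smoothing states for the bracket polynomial. There are 2^10 = 1024 states.
Each crossing splits two ways (0=vertical, 1=horizontal). The state's weight is A^(#A-smoothings - #B-smoothings) * d^(loops - 1).
Tabulate the states by total A-exponent and number of loops L (A-exp: L × count):
  A^10: L=5 ×1
  A^8: L=4 ×10
  A^6: L=3 ×42, L=5 ×3
  A^4: L=2 ×90, L=4 ×29, L=6 ×1
  A^2: L=1 ×87, L=3 ×110, L=5 ×13
  A^0: L=2 ×179, L=4 ×71, L=6 ×2
  A^-2: L=3 ×187, L=5 ×23
  A^-4: L=4 ×117, L=6 ×3
  A^-6: L=5 ×45
  A^-8: L=6 ×10
  A^-10: L=7 ×1
Each group contributes A^e * Σ count * d^(L-1):
Powers of d = -A^2 - A^-2: d^2 = A^4 + 2 + A^-4; d^3 = -A^6 - 3*A^2 - 3*A^-2 - A^-6; d^4 = A^8 + 4*A^4 + 6 + 4*A^-4 + A^-8; d^5 = -A^10 - 5*A^6 - 10*A^2 - 10*A^-2 - 5*A^-6 - A^-10; d^6 = A^12 + 6*A^8 + 15*A^4 + 20 + 15*A^-4 + 6*A^-8 + A^-12.
  A^10 * (d^4) = A^18 + 4*A^14 + 6*A^10 + 4*A^6 + A^2
  A^8 * (10*d^3) = -10*A^14 - 30*A^10 - 30*A^6 - 10*A^2
  A^6 * (42*d^2 + 3*d^4) = 3*A^14 + 54*A^10 + 102*A^6 + 54*A^2 + 3*A^-2
  A^4 * (90*d + 29*d^3 + d^5) = -A^14 - 34*A^10 - 187*A^6 - 187*A^2 - 34*A^-2 - A^-6
  A^2 * (87 + 110*d^2 + 13*d^4) = 13*A^10 + 162*A^6 + 385*A^2 + 162*A^-2 + 13*A^-6
  A^0 * (179*d + 71*d^3 + 2*d^5) = -2*A^10 - 81*A^6 - 412*A^2 - 412*A^-2 - 81*A^-6 - 2*A^-10
  A^-2 * (187*d^2 + 23*d^4) = 23*A^6 + 279*A^2 + 512*A^-2 + 279*A^-6 + 23*A^-10
  A^-4 * (117*d^3 + 3*d^5) = -3*A^6 - 132*A^2 - 381*A^-2 - 381*A^-6 - 132*A^-10 - 3*A^-14
  A^-6 * (45*d^4) = 45*A^2 + 180*A^-2 + 270*A^-6 + 180*A^-10 + 45*A^-14
  A^-8 * (10*d^5) = -10*A^2 - 50*A^-2 - 100*A^-6 - 100*A^-10 - 50*A^-14 - 10*A^-18
  A^-10 * (d^6) = A^2 + 6*A^-2 + 15*A^-6 + 20*A^-10 + 15*A^-14 + 6*A^-18 + A^-22
Summing the groups: <K> = A^18 - 4*A^14 + 7*A^10 - 10*A^6 + 14*A^2 - 14*A^-2 + 14*A^-6 - 11*A^-10 + 7*A^-14 - 4*A^-18 + A^-22
Normalise by the writhe: (-A^3)^(-w) = (-A^3)^(-2) = A^-6, so f(A) = A^-6 * <K> = A^12 - 4*A^8 + 7*A^4 - 10 + 14*A^-4 - 14*A^-8 + 14*A^-12 - 11*A^-16 + 7*A^-20 - 4*A^-24 + A^-28.
Substitute A = t^(-1/4), i.e. A^e → t^(-e/4): V(t) = t^7 - 4*t^6 + 7*t^5 - 11*t^4 + 14*t^3 - 14*t^2 + 14*t - 10 + 7*t^-1 - 4*t^-2 + t^-3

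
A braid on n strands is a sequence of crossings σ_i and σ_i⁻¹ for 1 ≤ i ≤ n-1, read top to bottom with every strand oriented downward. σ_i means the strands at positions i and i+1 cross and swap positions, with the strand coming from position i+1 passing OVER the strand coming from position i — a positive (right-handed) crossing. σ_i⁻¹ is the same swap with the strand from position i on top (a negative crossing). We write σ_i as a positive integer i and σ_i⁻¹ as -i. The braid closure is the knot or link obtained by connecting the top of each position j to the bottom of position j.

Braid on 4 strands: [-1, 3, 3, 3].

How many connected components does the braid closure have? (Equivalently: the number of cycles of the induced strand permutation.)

2

Derivation:
Track the strand permutation on 4 strands, starting from identity.
  step 1: s1^-1 swaps positions 1,2 -> [2 1 3 4]
  step 2: s3 swaps positions 3,4 -> [2 1 4 3]
  step 3: s3 swaps positions 3,4 -> [2 1 3 4]
  step 4: s3 swaps positions 3,4 -> [2 1 4 3]
Final permutation (position -> original strand): [2 1 4 3]
Closure components = cycle count of this permutation = 2.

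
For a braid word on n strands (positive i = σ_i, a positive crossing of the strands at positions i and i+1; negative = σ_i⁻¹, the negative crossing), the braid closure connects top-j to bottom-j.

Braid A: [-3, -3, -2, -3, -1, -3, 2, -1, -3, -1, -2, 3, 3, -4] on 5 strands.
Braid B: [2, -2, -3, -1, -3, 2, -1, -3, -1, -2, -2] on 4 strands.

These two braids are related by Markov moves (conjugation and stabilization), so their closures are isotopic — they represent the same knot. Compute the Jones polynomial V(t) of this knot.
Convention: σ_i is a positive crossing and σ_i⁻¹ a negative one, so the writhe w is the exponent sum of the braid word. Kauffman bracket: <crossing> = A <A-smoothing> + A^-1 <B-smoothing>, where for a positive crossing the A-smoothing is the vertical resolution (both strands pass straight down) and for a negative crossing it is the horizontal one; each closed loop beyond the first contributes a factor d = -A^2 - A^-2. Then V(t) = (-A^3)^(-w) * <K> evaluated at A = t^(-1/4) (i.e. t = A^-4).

Markov-equivalent braids have isotopic closures, hence identical knot invariants. Strip the Markov moves from each word to reach a common short braid β, then compute V(t) once on β.
Braid A: s3^-1 s3^-1 s2^-1 s3^-1 s1^-1 s3^-1 s2 s1^-1 s3^-1 s1^-1 s2^-1 s3 s3 s4^-1 on 5 strands reduces by inverse Markov moves (closure unchanged at each step):
  Destabilize: the word has the form β·s4^-1 where s4^-1 occurs only as the final letter (β ∈ B_4); drop it and the last strand → 4 strands.
  Deconjugate: the word is γ·β·γ⁻¹ with γ = s3^-1 s3^-1 (prefix) and γ⁻¹ = s3 s3 (suffix); strip both.
Reduced to β = s2^-1 s3^-1 s1^-1 s3^-1 s2 s1^-1 s3^-1 s1^-1 s2^-1 on 4 strands, 9 crossings.
Braid B: s2 s2^-1 s3^-1 s1^-1 s3^-1 s2 s1^-1 s3^-1 s1^-1 s2^-1 s2^-1 on 4 strands reduces by inverse Markov moves (closure unchanged at each step):
  Deconjugate: the word is γ·β·γ⁻¹ with γ = s2 (prefix) and γ⁻¹ = s2^-1 (suffix); strip both.
Reduced to β = s2^-1 s3^-1 s1^-1 s3^-1 s2 s1^-1 s3^-1 s1^-1 s2^-1 on 4 strands, 9 crossings.
Both give the same β = s2^-1 s3^-1 s1^-1 s3^-1 s2 s1^-1 s3^-1 s1^-1 s2^-1 on 4 strands, so one state sum suffices:
Braid: s2^-1 s3^-1 s1^-1 s3^-1 s2 s1^-1 s3^-1 s1^-1 s2^-1 on 4 strands, 9 crossings.
Writhe w = (#positive) - (#negative) = 1 - 8 = -7.
Enumerate smoothing states for the bracket polynomial. There are 2^9 = 512 states.
Each crossing splits two ways (0=vertical, 1=horizontal). The state's weight is A^(#A-smoothings - #B-smoothings) * d^(loops - 1).
Tabulate the states by total A-exponent and number of loops L (A-exp: L × count):
  A^9: L=6 ×1
  A^7: L=5 ×9
  A^5: L=4 ×35, L=6 ×1
  A^3: L=3 ×74, L=5 ×10
  A^1: L=2 ×85, L=4 ×41
  A^-1: L=1 ×42, L=3 ×80, L=5 ×4
  A^-3: L=2 ×65, L=4 ×19
  A^-5: L=1 ×9, L=3 ×26, L=5 ×1
  A^-7: L=2 ×6, L=4 ×3
  A^-9: L=3 ×1
Each group contributes A^e * Σ count * d^(L-1):
Powers of d = -A^2 - A^-2: d^2 = A^4 + 2 + A^-4; d^3 = -A^6 - 3*A^2 - 3*A^-2 - A^-6; d^4 = A^8 + 4*A^4 + 6 + 4*A^-4 + A^-8; d^5 = -A^10 - 5*A^6 - 10*A^2 - 10*A^-2 - 5*A^-6 - A^-10.
  A^9 * (d^5) = -A^19 - 5*A^15 - 10*A^11 - 10*A^7 - 5*A^3 - A^-1
  A^7 * (9*d^4) = 9*A^15 + 36*A^11 + 54*A^7 + 36*A^3 + 9*A^-1
  A^5 * (35*d^3 + d^5) = -A^15 - 40*A^11 - 115*A^7 - 115*A^3 - 40*A^-1 - A^-5
  A^3 * (74*d^2 + 10*d^4) = 10*A^11 + 114*A^7 + 208*A^3 + 114*A^-1 + 10*A^-5
  A^1 * (85*d + 41*d^3) = -41*A^7 - 208*A^3 - 208*A^-1 - 41*A^-5
  A^-1 * (42 + 80*d^2 + 4*d^4) = 4*A^7 + 96*A^3 + 226*A^-1 + 96*A^-5 + 4*A^-9
  A^-3 * (65*d + 19*d^3) = -19*A^3 - 122*A^-1 - 122*A^-5 - 19*A^-9
  A^-5 * (9 + 26*d^2 + d^4) = A^3 + 30*A^-1 + 67*A^-5 + 30*A^-9 + A^-13
  A^-7 * (6*d + 3*d^3) = -3*A^-1 - 15*A^-5 - 15*A^-9 - 3*A^-13
  A^-9 * (d^2) = A^-5 + 2*A^-9 + A^-13
Summing the groups: <K> = -A^19 + 3*A^15 - 4*A^11 + 6*A^7 - 6*A^3 + 5*A^-1 - 5*A^-5 + 2*A^-9 - A^-13
Normalise by the writhe: (-A^3)^(-w) = (-A^3)^(7) = -A^21, so f(A) = -A^21 * <K> = A^40 - 3*A^36 + 4*A^32 - 6*A^28 + 6*A^24 - 5*A^20 + 5*A^16 - 2*A^12 + A^8.
Substitute A = t^(-1/4), i.e. A^e → t^(-e/4): V(t) = t^-2 - 2*t^-3 + 5*t^-4 - 5*t^-5 + 6*t^-6 - 6*t^-7 + 4*t^-8 - 3*t^-9 + t^-10

Answer: t^-2 - 2*t^-3 + 5*t^-4 - 5*t^-5 + 6*t^-6 - 6*t^-7 + 4*t^-8 - 3*t^-9 + t^-10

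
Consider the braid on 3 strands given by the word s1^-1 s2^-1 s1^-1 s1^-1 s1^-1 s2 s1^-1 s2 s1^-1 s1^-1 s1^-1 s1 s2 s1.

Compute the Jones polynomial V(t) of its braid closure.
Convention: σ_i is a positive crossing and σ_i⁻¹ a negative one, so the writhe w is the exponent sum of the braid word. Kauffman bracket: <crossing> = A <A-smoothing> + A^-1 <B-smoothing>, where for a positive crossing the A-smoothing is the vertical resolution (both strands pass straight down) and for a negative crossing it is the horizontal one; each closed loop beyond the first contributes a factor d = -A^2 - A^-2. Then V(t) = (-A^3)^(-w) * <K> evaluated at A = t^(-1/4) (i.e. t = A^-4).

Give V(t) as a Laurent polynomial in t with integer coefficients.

The presented braid s1^-1 s2^-1 s1^-1 s1^-1 s1^-1 s2 s1^-1 s2 s1^-1 s1^-1 s1^-1 s1 s2 s1 on 3 strands reduces by inverse Markov moves (closure unchanged at each step):
  Deconjugate: the word is γ·β·γ⁻¹ with γ = s1^-1 (prefix) and γ⁻¹ = s1 (suffix); strip both.
  Deconjugate: the word is γ·β·γ⁻¹ with γ = s2^-1 s1^-1 (prefix) and γ⁻¹ = s1 s2 (suffix); strip both.
Reduced to β = s1^-1 s1^-1 s2 s1^-1 s2 s1^-1 s1^-1 s1^-1 on 3 strands, 8 crossings.
Compute on β:
Braid: s1^-1 s1^-1 s2 s1^-1 s2 s1^-1 s1^-1 s1^-1 on 3 strands, 8 crossings.
Writhe w = (#positive) - (#negative) = 2 - 6 = -4.
State-sum expansion of <K>. There are 2^8 = 256 states.
Each crossing splits two ways (0=vertical, 1=horizontal). The state's weight is A^(#A-smoothings - #B-smoothings) * d^(loops - 1).
Tabulate the states by total A-exponent and number of loops L (A-exp: L × count):
  A^8: L=7 ×1
  A^6: L=6 ×8
  A^4: L=5 ×28
  A^2: L=4 ×55, L=6 ×1
  A^0: L=3 ×65, L=5 ×5
  A^-2: L=2 ×46, L=4 ×10
  A^-4: L=1 ×17, L=3 ×11
  A^-6: L=2 ×8
  A^-8: L=3 ×1
Each group contributes A^e * Σ count * d^(L-1):
Powers of d = -A^2 - A^-2: d^2 = A^4 + 2 + A^-4; d^3 = -A^6 - 3*A^2 - 3*A^-2 - A^-6; d^4 = A^8 + 4*A^4 + 6 + 4*A^-4 + A^-8; d^5 = -A^10 - 5*A^6 - 10*A^2 - 10*A^-2 - 5*A^-6 - A^-10; d^6 = A^12 + 6*A^8 + 15*A^4 + 20 + 15*A^-4 + 6*A^-8 + A^-12.
  A^8 * (d^6) = A^20 + 6*A^16 + 15*A^12 + 20*A^8 + 15*A^4 + 6 + A^-4
  A^6 * (8*d^5) = -8*A^16 - 40*A^12 - 80*A^8 - 80*A^4 - 40 - 8*A^-4
  A^4 * (28*d^4) = 28*A^12 + 112*A^8 + 168*A^4 + 112 + 28*A^-4
  A^2 * (55*d^3 + d^5) = -A^12 - 60*A^8 - 175*A^4 - 175 - 60*A^-4 - A^-8
  A^0 * (65*d^2 + 5*d^4) = 5*A^8 + 85*A^4 + 160 + 85*A^-4 + 5*A^-8
  A^-2 * (46*d + 10*d^3) = -10*A^4 - 76 - 76*A^-4 - 10*A^-8
  A^-4 * (17 + 11*d^2) = 11 + 39*A^-4 + 11*A^-8
  A^-6 * (8*d) = -8*A^-4 - 8*A^-8
  A^-8 * (d^2) = A^-4 + 2*A^-8 + A^-12
Summing the groups: <K> = A^20 - 2*A^16 + 2*A^12 - 3*A^8 + 3*A^4 - 2 + 2*A^-4 - A^-8 + A^-12
Normalise by the writhe: (-A^3)^(-w) = (-A^3)^(4) = A^12, so f(A) = A^12 * <K> = A^32 - 2*A^28 + 2*A^24 - 3*A^20 + 3*A^16 - 2*A^12 + 2*A^8 - A^4 + 1.
Substitute A = t^(-1/4), i.e. A^e → t^(-e/4): V(t) = 1 - t^-1 + 2*t^-2 - 2*t^-3 + 3*t^-4 - 3*t^-5 + 2*t^-6 - 2*t^-7 + t^-8

Answer: 1 - t^-1 + 2*t^-2 - 2*t^-3 + 3*t^-4 - 3*t^-5 + 2*t^-6 - 2*t^-7 + t^-8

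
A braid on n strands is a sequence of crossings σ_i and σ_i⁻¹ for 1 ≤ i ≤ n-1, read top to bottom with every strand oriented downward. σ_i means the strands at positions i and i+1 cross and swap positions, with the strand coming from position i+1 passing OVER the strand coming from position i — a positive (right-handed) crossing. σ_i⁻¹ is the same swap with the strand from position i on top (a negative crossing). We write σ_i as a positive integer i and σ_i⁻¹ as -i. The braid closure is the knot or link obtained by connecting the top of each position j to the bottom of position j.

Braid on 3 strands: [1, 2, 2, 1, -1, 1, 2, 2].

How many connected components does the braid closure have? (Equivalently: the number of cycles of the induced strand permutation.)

Track the strand permutation on 3 strands, starting from identity.
  step 1: s1 swaps positions 1,2 -> [2 1 3]
  step 2: s2 swaps positions 2,3 -> [2 3 1]
  step 3: s2 swaps positions 2,3 -> [2 1 3]
  step 4: s1 swaps positions 1,2 -> [1 2 3]
  step 5: s1^-1 swaps positions 1,2 -> [2 1 3]
  step 6: s1 swaps positions 1,2 -> [1 2 3]
  step 7: s2 swaps positions 2,3 -> [1 3 2]
  step 8: s2 swaps positions 2,3 -> [1 2 3]
Final permutation (position -> original strand): [1 2 3]
Closure components = cycle count of this permutation = 3.

Answer: 3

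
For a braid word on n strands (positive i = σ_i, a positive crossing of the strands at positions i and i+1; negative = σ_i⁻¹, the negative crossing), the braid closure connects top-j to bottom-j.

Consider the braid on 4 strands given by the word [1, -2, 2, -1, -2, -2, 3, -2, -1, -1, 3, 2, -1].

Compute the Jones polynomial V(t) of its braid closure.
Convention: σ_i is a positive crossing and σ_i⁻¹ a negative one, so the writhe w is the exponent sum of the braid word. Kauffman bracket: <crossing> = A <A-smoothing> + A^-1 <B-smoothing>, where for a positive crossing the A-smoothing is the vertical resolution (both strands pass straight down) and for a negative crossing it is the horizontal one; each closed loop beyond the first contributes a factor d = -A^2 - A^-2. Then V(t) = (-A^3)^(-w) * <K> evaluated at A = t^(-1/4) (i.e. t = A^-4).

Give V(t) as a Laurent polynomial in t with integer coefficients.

The presented braid s1 s2^-1 s2 s1^-1 s2^-1 s2^-1 s3 s2^-1 s1^-1 s1^-1 s3 s2 s1^-1 on 4 strands reduces by inverse Markov moves (closure unchanged at each step):
  Deconjugate: the word is γ·β·γ⁻¹ with γ = s1 s2^-1 (prefix) and γ⁻¹ = s2 s1^-1 (suffix); strip both.
Reduced to β = s2 s1^-1 s2^-1 s2^-1 s3 s2^-1 s1^-1 s1^-1 s3 on 4 strands, 9 crossings.
Compute on β:
Braid: s2 s1^-1 s2^-1 s2^-1 s3 s2^-1 s1^-1 s1^-1 s3 on 4 strands, 9 crossings.
Writhe w = (#positive) - (#negative) = 3 - 6 = -3.
Computing the Kauffman bracket via state sum. There are 2^9 = 512 states.
For each crossing: s=0 is the vertical smoothing, s=1 horizontal. Crossing k contributes A^(sign_k * (1 - 2*s_k)); loop factor d = -A^2 - A^-2.
Tabulate the states by total A-exponent and number of loops L (A-exp: L × count):
  A^9: L=6 ×1
  A^7: L=5 ×9
  A^5: L=4 ×35, L=6 ×1
  A^3: L=3 ×73, L=5 ×11
  A^1: L=2 ×82, L=4 ×43, L=6 ×1
  A^-1: L=1 ×40, L=3 ×79, L=5 ×7
  A^-3: L=2 ×63, L=4 ×21
  A^-5: L=1 ×9, L=3 ×26, L=5 ×1
  A^-7: L=2 ×6, L=4 ×3
  A^-9: L=3 ×1
Each group contributes A^e * Σ count * d^(L-1):
Powers of d = -A^2 - A^-2: d^2 = A^4 + 2 + A^-4; d^3 = -A^6 - 3*A^2 - 3*A^-2 - A^-6; d^4 = A^8 + 4*A^4 + 6 + 4*A^-4 + A^-8; d^5 = -A^10 - 5*A^6 - 10*A^2 - 10*A^-2 - 5*A^-6 - A^-10.
  A^9 * (d^5) = -A^19 - 5*A^15 - 10*A^11 - 10*A^7 - 5*A^3 - A^-1
  A^7 * (9*d^4) = 9*A^15 + 36*A^11 + 54*A^7 + 36*A^3 + 9*A^-1
  A^5 * (35*d^3 + d^5) = -A^15 - 40*A^11 - 115*A^7 - 115*A^3 - 40*A^-1 - A^-5
  A^3 * (73*d^2 + 11*d^4) = 11*A^11 + 117*A^7 + 212*A^3 + 117*A^-1 + 11*A^-5
  A^1 * (82*d + 43*d^3 + d^5) = -A^11 - 48*A^7 - 221*A^3 - 221*A^-1 - 48*A^-5 - A^-9
  A^-1 * (40 + 79*d^2 + 7*d^4) = 7*A^7 + 107*A^3 + 240*A^-1 + 107*A^-5 + 7*A^-9
  A^-3 * (63*d + 21*d^3) = -21*A^3 - 126*A^-1 - 126*A^-5 - 21*A^-9
  A^-5 * (9 + 26*d^2 + d^4) = A^3 + 30*A^-1 + 67*A^-5 + 30*A^-9 + A^-13
  A^-7 * (6*d + 3*d^3) = -3*A^-1 - 15*A^-5 - 15*A^-9 - 3*A^-13
  A^-9 * (d^2) = A^-5 + 2*A^-9 + A^-13
Summing the groups: <K> = -A^19 + 3*A^15 - 4*A^11 + 5*A^7 - 6*A^3 + 5*A^-1 - 4*A^-5 + 2*A^-9 - A^-13
Normalise by the writhe: (-A^3)^(-w) = (-A^3)^(3) = -A^9, so f(A) = -A^9 * <K> = A^28 - 3*A^24 + 4*A^20 - 5*A^16 + 6*A^12 - 5*A^8 + 4*A^4 - 2 + A^-4.
Substitute A = t^(-1/4), i.e. A^e → t^(-e/4): V(t) = t - 2 + 4*t^-1 - 5*t^-2 + 6*t^-3 - 5*t^-4 + 4*t^-5 - 3*t^-6 + t^-7

Answer: t - 2 + 4*t^-1 - 5*t^-2 + 6*t^-3 - 5*t^-4 + 4*t^-5 - 3*t^-6 + t^-7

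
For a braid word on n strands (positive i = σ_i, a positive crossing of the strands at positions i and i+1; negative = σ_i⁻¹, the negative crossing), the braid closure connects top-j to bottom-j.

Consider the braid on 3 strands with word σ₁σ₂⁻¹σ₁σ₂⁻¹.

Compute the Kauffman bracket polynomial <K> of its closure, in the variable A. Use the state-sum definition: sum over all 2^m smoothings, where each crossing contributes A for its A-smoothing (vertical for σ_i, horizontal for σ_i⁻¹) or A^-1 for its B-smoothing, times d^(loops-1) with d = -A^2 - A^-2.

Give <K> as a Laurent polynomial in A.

A^8 - A^4 + 1 - A^-4 + A^-8

Derivation:
Braid: s1 s2^-1 s1 s2^-1 on 3 strands, 4 crossings.
Writhe w = (#positive) - (#negative) = 2 - 2 = 0.
State-sum expansion of <K>. There are 2^4 = 16 states.
For each crossing: s=0 is the vertical smoothing, s=1 horizontal. Crossing k contributes A^(sign_k * (1 - 2*s_k)); loop factor d = -A^2 - A^-2.
  state 0000: A-exp=+0, loops=3, term = A^0 * d^2
  state 0001: A-exp=+2, loops=2, term = A^2 * d^1
  state 0010: A-exp=-2, loops=2, term = A^-2 * d^1
  state 0011: A-exp=+0, loops=1, term = A^0 * d^0
  state 0100: A-exp=+2, loops=2, term = A^2 * d^1
  state 0101: A-exp=+4, loops=3, term = A^4 * d^2
  state 0110: A-exp=+0, loops=1, term = A^0 * d^0
  state 0111: A-exp=+2, loops=2, term = A^2 * d^1
  state 1000: A-exp=-2, loops=2, term = A^-2 * d^1
  state 1001: A-exp=+0, loops=1, term = A^0 * d^0
  state 1010: A-exp=-4, loops=3, term = A^-4 * d^2
  state 1011: A-exp=-2, loops=2, term = A^-2 * d^1
  state 1100: A-exp=+0, loops=1, term = A^0 * d^0
  state 1101: A-exp=+2, loops=2, term = A^2 * d^1
  state 1110: A-exp=-2, loops=2, term = A^-2 * d^1
  state 1111: A-exp=+0, loops=1, term = A^0 * d^0
Collect the terms by A-exponent (count of states per loop number):
Powers of d = -A^2 - A^-2: d^2 = A^4 + 2 + A^-4.
  A^4 * (d^2) = A^8 + 2*A^4 + 1
  A^2 * (4*d) = -4*A^4 - 4
  A^0 * (5 + d^2) = A^4 + 7 + A^-4
  A^-2 * (4*d) = -4 - 4*A^-4
  A^-4 * (d^2) = 1 + 2*A^-4 + A^-8
Summing the groups: <K> = A^8 - A^4 + 1 - A^-4 + A^-8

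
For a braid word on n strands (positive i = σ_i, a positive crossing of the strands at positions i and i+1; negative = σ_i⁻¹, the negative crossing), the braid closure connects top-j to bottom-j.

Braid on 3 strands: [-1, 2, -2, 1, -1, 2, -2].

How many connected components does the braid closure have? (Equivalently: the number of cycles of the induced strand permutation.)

2

Derivation:
Track the strand permutation on 3 strands, starting from identity.
  step 1: s1^-1 swaps positions 1,2 -> [2 1 3]
  step 2: s2 swaps positions 2,3 -> [2 3 1]
  step 3: s2^-1 swaps positions 2,3 -> [2 1 3]
  step 4: s1 swaps positions 1,2 -> [1 2 3]
  step 5: s1^-1 swaps positions 1,2 -> [2 1 3]
  step 6: s2 swaps positions 2,3 -> [2 3 1]
  step 7: s2^-1 swaps positions 2,3 -> [2 1 3]
Final permutation (position -> original strand): [2 1 3]
Closure components = cycle count of this permutation = 2.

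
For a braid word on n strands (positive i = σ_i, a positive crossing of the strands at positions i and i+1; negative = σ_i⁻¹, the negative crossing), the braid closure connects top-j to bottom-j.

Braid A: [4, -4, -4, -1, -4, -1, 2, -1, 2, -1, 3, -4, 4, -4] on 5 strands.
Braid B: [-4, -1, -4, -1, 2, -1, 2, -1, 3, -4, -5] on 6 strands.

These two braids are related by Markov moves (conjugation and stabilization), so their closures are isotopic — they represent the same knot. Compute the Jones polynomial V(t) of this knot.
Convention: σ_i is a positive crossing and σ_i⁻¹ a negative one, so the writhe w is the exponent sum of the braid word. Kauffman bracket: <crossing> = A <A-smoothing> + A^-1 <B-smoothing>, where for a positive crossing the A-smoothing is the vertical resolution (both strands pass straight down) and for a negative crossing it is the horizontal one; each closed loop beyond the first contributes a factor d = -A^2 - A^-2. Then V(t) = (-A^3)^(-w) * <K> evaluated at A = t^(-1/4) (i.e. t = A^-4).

Markov-equivalent braids have isotopic closures, hence identical knot invariants. Strip the Markov moves from each word to reach a common short braid β, then compute V(t) once on β.
Braid A: s4 s4^-1 s4^-1 s1^-1 s4^-1 s1^-1 s2 s1^-1 s2 s1^-1 s3 s4^-1 s4 s4^-1 on 5 strands reduces by inverse Markov moves (closure unchanged at each step):
  Deconjugate: the word is γ·β·γ⁻¹ with γ = s4 s4^-1 (prefix) and γ⁻¹ = s4 s4^-1 (suffix); strip both.
Reduced to β = s4^-1 s1^-1 s4^-1 s1^-1 s2 s1^-1 s2 s1^-1 s3 s4^-1 on 5 strands, 10 crossings.
Braid B: s4^-1 s1^-1 s4^-1 s1^-1 s2 s1^-1 s2 s1^-1 s3 s4^-1 s5^-1 on 6 strands reduces by inverse Markov moves (closure unchanged at each step):
  Destabilize: the word has the form β·s5^-1 where s5^-1 occurs only as the final letter (β ∈ B_5); drop it and the last strand → 5 strands.
Reduced to β = s4^-1 s1^-1 s4^-1 s1^-1 s2 s1^-1 s2 s1^-1 s3 s4^-1 on 5 strands, 10 crossings.
Both give the same β = s4^-1 s1^-1 s4^-1 s1^-1 s2 s1^-1 s2 s1^-1 s3 s4^-1 on 5 strands, so one state sum suffices:
Braid: s4^-1 s1^-1 s4^-1 s1^-1 s2 s1^-1 s2 s1^-1 s3 s4^-1 on 5 strands, 10 crossings.
Writhe w = (#positive) - (#negative) = 3 - 7 = -4.
Computing the Kauffman bracket via state sum. There are 2^10 = 1024 states.
For each crossing: s=0 is the vertical smoothing, s=1 horizontal. Crossing k contributes A^(sign_k * (1 - 2*s_k)); loop factor d = -A^2 - A^-2.
Tabulate the states by total A-exponent and number of loops L (A-exp: L × count):
  A^10: L=8 ×1
  A^8: L=7 ×10
  A^6: L=6 ×45
  A^4: L=5 ×118, L=7 ×2
  A^2: L=4 ×195, L=6 ×15
  A^0: L=3 ×203, L=5 ×49
  A^-2: L=2 ×123, L=4 ×85, L=6 ×2
  A^-4: L=1 ×33, L=3 ×78, L=5 ×9
  A^-6: L=2 ×29, L=4 ×16
  A^-8: L=3 ×9, L=5 ×1
  A^-10: L=4 ×1
Each group contributes A^e * Σ count * d^(L-1):
Powers of d = -A^2 - A^-2: d^2 = A^4 + 2 + A^-4; d^3 = -A^6 - 3*A^2 - 3*A^-2 - A^-6; d^4 = A^8 + 4*A^4 + 6 + 4*A^-4 + A^-8; d^5 = -A^10 - 5*A^6 - 10*A^2 - 10*A^-2 - 5*A^-6 - A^-10; d^6 = A^12 + 6*A^8 + 15*A^4 + 20 + 15*A^-4 + 6*A^-8 + A^-12; d^7 = -A^14 - 7*A^10 - 21*A^6 - 35*A^2 - 35*A^-2 - 21*A^-6 - 7*A^-10 - A^-14.
  A^10 * (d^7) = -A^24 - 7*A^20 - 21*A^16 - 35*A^12 - 35*A^8 - 21*A^4 - 7 - A^-4
  A^8 * (10*d^6) = 10*A^20 + 60*A^16 + 150*A^12 + 200*A^8 + 150*A^4 + 60 + 10*A^-4
  A^6 * (45*d^5) = -45*A^16 - 225*A^12 - 450*A^8 - 450*A^4 - 225 - 45*A^-4
  A^4 * (118*d^4 + 2*d^6) = 2*A^16 + 130*A^12 + 502*A^8 + 748*A^4 + 502 + 130*A^-4 + 2*A^-8
  A^2 * (195*d^3 + 15*d^5) = -15*A^12 - 270*A^8 - 735*A^4 - 735 - 270*A^-4 - 15*A^-8
  A^0 * (203*d^2 + 49*d^4) = 49*A^8 + 399*A^4 + 700 + 399*A^-4 + 49*A^-8
  A^-2 * (123*d + 85*d^3 + 2*d^5) = -2*A^8 - 95*A^4 - 398 - 398*A^-4 - 95*A^-8 - 2*A^-12
  A^-4 * (33 + 78*d^2 + 9*d^4) = 9*A^4 + 114 + 243*A^-4 + 114*A^-8 + 9*A^-12
  A^-6 * (29*d + 16*d^3) = -16 - 77*A^-4 - 77*A^-8 - 16*A^-12
  A^-8 * (9*d^2 + d^4) = 1 + 13*A^-4 + 24*A^-8 + 13*A^-12 + A^-16
  A^-10 * (d^3) = -A^-4 - 3*A^-8 - 3*A^-12 - A^-16
Summing the groups: <K> = -A^24 + 3*A^20 - 4*A^16 + 5*A^12 - 6*A^8 + 5*A^4 - 4 + 3*A^-4 - A^-8 + A^-12
Normalise by the writhe: (-A^3)^(-w) = (-A^3)^(4) = A^12, so f(A) = A^12 * <K> = -A^36 + 3*A^32 - 4*A^28 + 5*A^24 - 6*A^20 + 5*A^16 - 4*A^12 + 3*A^8 - A^4 + 1.
Substitute A = t^(-1/4), i.e. A^e → t^(-e/4): V(t) = 1 - t^-1 + 3*t^-2 - 4*t^-3 + 5*t^-4 - 6*t^-5 + 5*t^-6 - 4*t^-7 + 3*t^-8 - t^-9

Answer: 1 - t^-1 + 3*t^-2 - 4*t^-3 + 5*t^-4 - 6*t^-5 + 5*t^-6 - 4*t^-7 + 3*t^-8 - t^-9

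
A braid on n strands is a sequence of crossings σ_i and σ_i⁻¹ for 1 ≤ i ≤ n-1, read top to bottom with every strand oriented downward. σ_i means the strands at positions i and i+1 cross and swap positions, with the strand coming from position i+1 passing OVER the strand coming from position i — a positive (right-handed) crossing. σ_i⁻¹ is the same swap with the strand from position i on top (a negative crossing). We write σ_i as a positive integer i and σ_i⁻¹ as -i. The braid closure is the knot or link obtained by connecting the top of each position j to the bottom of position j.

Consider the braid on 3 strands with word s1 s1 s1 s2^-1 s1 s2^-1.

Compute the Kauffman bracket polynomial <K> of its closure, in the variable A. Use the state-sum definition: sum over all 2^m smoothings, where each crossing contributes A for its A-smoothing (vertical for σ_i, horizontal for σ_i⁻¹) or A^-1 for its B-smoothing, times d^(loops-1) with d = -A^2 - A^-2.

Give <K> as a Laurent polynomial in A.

Braid: s1 s1 s1 s2^-1 s1 s2^-1 on 3 strands, 6 crossings.
Writhe w = (#positive) - (#negative) = 4 - 2 = 2.
Enumerate smoothing states for the bracket polynomial. There are 2^6 = 64 states.
For each crossing: s=0 is the vertical smoothing, s=1 horizontal. Crossing k contributes A^(sign_k * (1 - 2*s_k)); loop factor d = -A^2 - A^-2.
Tabulate the states by total A-exponent and number of loops L (A-exp: L × count):
  A^6: L=3 ×1
  A^4: L=2 ×6
  A^2: L=1 ×11, L=3 ×4
  A^0: L=2 ×19, L=4 ×1
  A^-2: L=3 ×15
  A^-4: L=4 ×6
  A^-6: L=5 ×1
Each group contributes A^e * Σ count * d^(L-1):
Powers of d = -A^2 - A^-2: d^2 = A^4 + 2 + A^-4; d^3 = -A^6 - 3*A^2 - 3*A^-2 - A^-6; d^4 = A^8 + 4*A^4 + 6 + 4*A^-4 + A^-8.
  A^6 * (d^2) = A^10 + 2*A^6 + A^2
  A^4 * (6*d) = -6*A^6 - 6*A^2
  A^2 * (11 + 4*d^2) = 4*A^6 + 19*A^2 + 4*A^-2
  A^0 * (19*d + d^3) = -A^6 - 22*A^2 - 22*A^-2 - A^-6
  A^-2 * (15*d^2) = 15*A^2 + 30*A^-2 + 15*A^-6
  A^-4 * (6*d^3) = -6*A^2 - 18*A^-2 - 18*A^-6 - 6*A^-10
  A^-6 * (d^4) = A^2 + 4*A^-2 + 6*A^-6 + 4*A^-10 + A^-14
Summing the groups: <K> = A^10 - A^6 + 2*A^2 - 2*A^-2 + 2*A^-6 - 2*A^-10 + A^-14

Answer: A^10 - A^6 + 2*A^2 - 2*A^-2 + 2*A^-6 - 2*A^-10 + A^-14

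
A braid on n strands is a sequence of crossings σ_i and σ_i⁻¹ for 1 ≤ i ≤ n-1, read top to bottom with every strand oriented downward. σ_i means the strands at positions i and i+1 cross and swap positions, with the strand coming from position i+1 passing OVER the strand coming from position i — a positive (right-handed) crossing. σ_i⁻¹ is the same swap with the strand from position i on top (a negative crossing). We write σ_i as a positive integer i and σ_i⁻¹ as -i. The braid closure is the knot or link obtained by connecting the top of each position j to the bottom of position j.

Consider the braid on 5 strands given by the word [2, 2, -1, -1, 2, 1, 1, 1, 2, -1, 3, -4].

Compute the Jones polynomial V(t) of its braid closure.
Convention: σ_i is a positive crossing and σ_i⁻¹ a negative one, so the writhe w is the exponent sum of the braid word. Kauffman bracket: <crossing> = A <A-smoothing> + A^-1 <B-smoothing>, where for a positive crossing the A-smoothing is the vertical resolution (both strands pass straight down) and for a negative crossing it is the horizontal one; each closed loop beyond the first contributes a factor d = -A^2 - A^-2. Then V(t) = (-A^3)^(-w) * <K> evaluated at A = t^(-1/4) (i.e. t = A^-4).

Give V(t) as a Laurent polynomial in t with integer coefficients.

-t^8 + 2*t^7 - 4*t^6 + 5*t^5 - 5*t^4 + 6*t^3 - 4*t^2 + 3*t - 1

Derivation:
The presented braid s2 s2 s1^-1 s1^-1 s2 s1 s1 s1 s2 s1^-1 s3 s4^-1 on 5 strands reduces by inverse Markov moves (closure unchanged at each step):
  Destabilize: the word has the form β·s4^-1 where s4^-1 occurs only as the final letter (β ∈ B_4); drop it and the last strand → 4 strands.
  Destabilize: the word has the form β·s3 where s3 occurs only as the final letter (β ∈ B_3); drop it and the last strand → 3 strands.
Reduced to β = s2 s2 s1^-1 s1^-1 s2 s1 s1 s1 s2 s1^-1 on 3 strands, 10 crossings.
Compute on β:
Braid: s2 s2 s1^-1 s1^-1 s2 s1 s1 s1 s2 s1^-1 on 3 strands, 10 crossings.
Writhe w = (#positive) - (#negative) = 7 - 3 = 4.
Computing the Kauffman bracket via state sum. There are 2^10 = 1024 states.
Each crossing splits two ways (0=vertical, 1=horizontal). The state's weight is A^(#A-smoothings - #B-smoothings) * d^(loops - 1).
Tabulate the states by total A-exponent and number of loops L (A-exp: L × count):
  A^10: L=4 ×1
  A^8: L=3 ×7, L=5 ×3
  A^6: L=2 ×19, L=4 ×23, L=6 ×3
  A^4: L=1 ×20, L=3 ×75, L=5 ×24, L=7 ×1
  A^2: L=2 ×114, L=4 ×86, L=6 ×10
  A^0: L=1 ×51, L=3 ×155, L=5 ×45, L=7 ×1
  A^-2: L=2 ×102, L=4 ×98, L=6 ×10
  A^-4: L=3 ×89, L=5 ×30, L=7 ×1
  A^-6: L=4 ×41, L=6 ×4
  A^-8: L=5 ×10
  A^-10: L=6 ×1
Each group contributes A^e * Σ count * d^(L-1):
Powers of d = -A^2 - A^-2: d^2 = A^4 + 2 + A^-4; d^3 = -A^6 - 3*A^2 - 3*A^-2 - A^-6; d^4 = A^8 + 4*A^4 + 6 + 4*A^-4 + A^-8; d^5 = -A^10 - 5*A^6 - 10*A^2 - 10*A^-2 - 5*A^-6 - A^-10; d^6 = A^12 + 6*A^8 + 15*A^4 + 20 + 15*A^-4 + 6*A^-8 + A^-12.
  A^10 * (d^3) = -A^16 - 3*A^12 - 3*A^8 - A^4
  A^8 * (7*d^2 + 3*d^4) = 3*A^16 + 19*A^12 + 32*A^8 + 19*A^4 + 3
  A^6 * (19*d + 23*d^3 + 3*d^5) = -3*A^16 - 38*A^12 - 118*A^8 - 118*A^4 - 38 - 3*A^-4
  A^4 * (20 + 75*d^2 + 24*d^4 + d^6) = A^16 + 30*A^12 + 186*A^8 + 334*A^4 + 186 + 30*A^-4 + A^-8
  A^2 * (114*d + 86*d^3 + 10*d^5) = -10*A^12 - 136*A^8 - 472*A^4 - 472 - 136*A^-4 - 10*A^-8
  A^0 * (51 + 155*d^2 + 45*d^4 + d^6) = A^12 + 51*A^8 + 350*A^4 + 651 + 350*A^-4 + 51*A^-8 + A^-12
  A^-2 * (102*d + 98*d^3 + 10*d^5) = -10*A^8 - 148*A^4 - 496 - 496*A^-4 - 148*A^-8 - 10*A^-12
  A^-4 * (89*d^2 + 30*d^4 + d^6) = A^8 + 36*A^4 + 224 + 378*A^-4 + 224*A^-8 + 36*A^-12 + A^-16
  A^-6 * (41*d^3 + 4*d^5) = -4*A^4 - 61 - 163*A^-4 - 163*A^-8 - 61*A^-12 - 4*A^-16
  A^-8 * (10*d^4) = 10 + 40*A^-4 + 60*A^-8 + 40*A^-12 + 10*A^-16
  A^-10 * (d^5) = -1 - 5*A^-4 - 10*A^-8 - 10*A^-12 - 5*A^-16 - A^-20
Summing the groups: <K> = -A^12 + 3*A^8 - 4*A^4 + 6 - 5*A^-4 + 5*A^-8 - 4*A^-12 + 2*A^-16 - A^-20
Normalise by the writhe: (-A^3)^(-w) = (-A^3)^(-4) = A^-12, so f(A) = A^-12 * <K> = -1 + 3*A^-4 - 4*A^-8 + 6*A^-12 - 5*A^-16 + 5*A^-20 - 4*A^-24 + 2*A^-28 - A^-32.
Substitute A = t^(-1/4), i.e. A^e → t^(-e/4): V(t) = -t^8 + 2*t^7 - 4*t^6 + 5*t^5 - 5*t^4 + 6*t^3 - 4*t^2 + 3*t - 1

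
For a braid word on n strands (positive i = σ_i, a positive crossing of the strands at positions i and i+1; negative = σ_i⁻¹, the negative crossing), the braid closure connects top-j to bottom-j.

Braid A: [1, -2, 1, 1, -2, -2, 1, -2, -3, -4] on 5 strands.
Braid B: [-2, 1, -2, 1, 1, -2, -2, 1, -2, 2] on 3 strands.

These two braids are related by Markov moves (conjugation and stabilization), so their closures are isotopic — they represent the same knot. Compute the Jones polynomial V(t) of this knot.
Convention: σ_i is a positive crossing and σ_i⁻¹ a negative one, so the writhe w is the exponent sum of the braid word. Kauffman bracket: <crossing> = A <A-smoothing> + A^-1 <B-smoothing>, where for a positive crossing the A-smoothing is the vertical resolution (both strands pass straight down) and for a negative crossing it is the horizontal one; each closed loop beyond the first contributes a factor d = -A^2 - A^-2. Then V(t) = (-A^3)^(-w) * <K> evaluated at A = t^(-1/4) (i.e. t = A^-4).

Markov-equivalent braids have isotopic closures, hence identical knot invariants. Strip the Markov moves from each word to reach a common short braid β, then compute V(t) once on β.
Braid A: s1 s2^-1 s1 s1 s2^-1 s2^-1 s1 s2^-1 s3^-1 s4^-1 on 5 strands reduces by inverse Markov moves (closure unchanged at each step):
  Destabilize: the word has the form β·s4^-1 where s4^-1 occurs only as the final letter (β ∈ B_4); drop it and the last strand → 4 strands.
  Destabilize: the word has the form β·s3^-1 where s3^-1 occurs only as the final letter (β ∈ B_3); drop it and the last strand → 3 strands.
Reduced to β = s1 s2^-1 s1 s1 s2^-1 s2^-1 s1 s2^-1 on 3 strands, 8 crossings.
Braid B: s2^-1 s1 s2^-1 s1 s1 s2^-1 s2^-1 s1 s2^-1 s2 on 3 strands reduces by inverse Markov moves (closure unchanged at each step):
  Deconjugate: the word is γ·β·γ⁻¹ with γ = s2^-1 (prefix) and γ⁻¹ = s2 (suffix); strip both.
Reduced to β = s1 s2^-1 s1 s1 s2^-1 s2^-1 s1 s2^-1 on 3 strands, 8 crossings.
Both give the same β = s1 s2^-1 s1 s1 s2^-1 s2^-1 s1 s2^-1 on 3 strands, so one state sum suffices:
Braid: s1 s2^-1 s1 s1 s2^-1 s2^-1 s1 s2^-1 on 3 strands, 8 crossings.
Writhe w = (#positive) - (#negative) = 4 - 4 = 0.
State-sum expansion of <K>. There are 2^8 = 256 states.
For each crossing: s=0 is the vertical smoothing, s=1 horizontal. Crossing k contributes A^(sign_k * (1 - 2*s_k)); loop factor d = -A^2 - A^-2.
Tabulate the states by total A-exponent and number of loops L (A-exp: L × count):
  A^8: L=5 ×1
  A^6: L=4 ×8
  A^4: L=3 ×27, L=5 ×1
  A^2: L=2 ×47, L=4 ×9
  A^0: L=1 ×37, L=3 ×32, L=5 ×1
  A^-2: L=2 ×47, L=4 ×9
  A^-4: L=3 ×27, L=5 ×1
  A^-6: L=4 ×8
  A^-8: L=5 ×1
Each group contributes A^e * Σ count * d^(L-1):
Powers of d = -A^2 - A^-2: d^2 = A^4 + 2 + A^-4; d^3 = -A^6 - 3*A^2 - 3*A^-2 - A^-6; d^4 = A^8 + 4*A^4 + 6 + 4*A^-4 + A^-8.
  A^8 * (d^4) = A^16 + 4*A^12 + 6*A^8 + 4*A^4 + 1
  A^6 * (8*d^3) = -8*A^12 - 24*A^8 - 24*A^4 - 8
  A^4 * (27*d^2 + d^4) = A^12 + 31*A^8 + 60*A^4 + 31 + A^-4
  A^2 * (47*d + 9*d^3) = -9*A^8 - 74*A^4 - 74 - 9*A^-4
  A^0 * (37 + 32*d^2 + d^4) = A^8 + 36*A^4 + 107 + 36*A^-4 + A^-8
  A^-2 * (47*d + 9*d^3) = -9*A^4 - 74 - 74*A^-4 - 9*A^-8
  A^-4 * (27*d^2 + d^4) = A^4 + 31 + 60*A^-4 + 31*A^-8 + A^-12
  A^-6 * (8*d^3) = -8 - 24*A^-4 - 24*A^-8 - 8*A^-12
  A^-8 * (d^4) = 1 + 4*A^-4 + 6*A^-8 + 4*A^-12 + A^-16
Summing the groups: <K> = A^16 - 3*A^12 + 5*A^8 - 6*A^4 + 7 - 6*A^-4 + 5*A^-8 - 3*A^-12 + A^-16
Normalise by the writhe: (-A^3)^(-w) = (-A^3)^(0) = 1, so f(A) = 1 * <K> = A^16 - 3*A^12 + 5*A^8 - 6*A^4 + 7 - 6*A^-4 + 5*A^-8 - 3*A^-12 + A^-16.
Substitute A = t^(-1/4), i.e. A^e → t^(-e/4): V(t) = t^4 - 3*t^3 + 5*t^2 - 6*t + 7 - 6*t^-1 + 5*t^-2 - 3*t^-3 + t^-4

Answer: t^4 - 3*t^3 + 5*t^2 - 6*t + 7 - 6*t^-1 + 5*t^-2 - 3*t^-3 + t^-4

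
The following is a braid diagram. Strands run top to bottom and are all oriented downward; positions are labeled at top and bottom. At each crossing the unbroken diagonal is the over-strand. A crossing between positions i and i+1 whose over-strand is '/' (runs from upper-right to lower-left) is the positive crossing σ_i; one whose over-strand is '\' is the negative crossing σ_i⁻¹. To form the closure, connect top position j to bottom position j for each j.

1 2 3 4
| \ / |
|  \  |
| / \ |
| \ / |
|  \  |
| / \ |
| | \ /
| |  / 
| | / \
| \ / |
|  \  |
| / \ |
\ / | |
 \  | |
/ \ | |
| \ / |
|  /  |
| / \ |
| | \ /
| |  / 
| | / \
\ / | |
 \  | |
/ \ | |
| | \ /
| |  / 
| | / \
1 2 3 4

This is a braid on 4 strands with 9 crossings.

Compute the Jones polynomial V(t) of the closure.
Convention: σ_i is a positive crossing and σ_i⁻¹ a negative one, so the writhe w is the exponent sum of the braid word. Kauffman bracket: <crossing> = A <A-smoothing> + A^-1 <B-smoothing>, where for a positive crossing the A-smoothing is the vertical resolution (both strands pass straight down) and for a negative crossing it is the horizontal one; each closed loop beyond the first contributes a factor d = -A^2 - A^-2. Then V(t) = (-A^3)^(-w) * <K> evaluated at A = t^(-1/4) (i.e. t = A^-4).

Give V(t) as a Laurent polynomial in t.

-t^3 + 2*t^2 - 3*t + 5 - 4*t^-1 + 4*t^-2 - 3*t^-3 + 2*t^-4 - t^-5

Derivation:
Reading the diagram top to bottom ('/'-over between positions i,i+1 = s_i, '\'-over = s_i^-1): braid word = s2^-1 s2^-1 s3 s2^-1 s1^-1 s2 s3 s1^-1 s3.
Braid: s2^-1 s2^-1 s3 s2^-1 s1^-1 s2 s3 s1^-1 s3 on 4 strands, 9 crossings.
Writhe w = (#positive) - (#negative) = 4 - 5 = -1.
Computing the Kauffman bracket via state sum. There are 2^9 = 512 states.
Smooth each crossing (0=||, 1=⌣⌢); contribution A^(Σ sign_k(1-2s_k)) * d^(L-1).
Tabulate the states by total A-exponent and number of loops L (A-exp: L × count):
  A^9: L=5 ×1
  A^7: L=4 ×9
  A^5: L=3 ×32, L=5 ×4
  A^3: L=2 ×55, L=4 ×28, L=6 ×1
  A^1: L=1 ×39, L=3 ×77, L=5 ×10
  A^-1: L=2 ×87, L=4 ×38, L=6 ×1
  A^-3: L=1 ×14, L=3 ×64, L=5 ×6
  A^-5: L=2 ×17, L=4 ×19
  A^-7: L=3 ×7, L=5 ×2
  A^-9: L=4 ×1
Each group contributes A^e * Σ count * d^(L-1):
Powers of d = -A^2 - A^-2: d^2 = A^4 + 2 + A^-4; d^3 = -A^6 - 3*A^2 - 3*A^-2 - A^-6; d^4 = A^8 + 4*A^4 + 6 + 4*A^-4 + A^-8; d^5 = -A^10 - 5*A^6 - 10*A^2 - 10*A^-2 - 5*A^-6 - A^-10.
  A^9 * (d^4) = A^17 + 4*A^13 + 6*A^9 + 4*A^5 + A
  A^7 * (9*d^3) = -9*A^13 - 27*A^9 - 27*A^5 - 9*A
  A^5 * (32*d^2 + 4*d^4) = 4*A^13 + 48*A^9 + 88*A^5 + 48*A + 4*A^-3
  A^3 * (55*d + 28*d^3 + d^5) = -A^13 - 33*A^9 - 149*A^5 - 149*A - 33*A^-3 - A^-7
  A^1 * (39 + 77*d^2 + 10*d^4) = 10*A^9 + 117*A^5 + 253*A + 117*A^-3 + 10*A^-7
  A^-1 * (87*d + 38*d^3 + d^5) = -A^9 - 43*A^5 - 211*A - 211*A^-3 - 43*A^-7 - A^-11
  A^-3 * (14 + 64*d^2 + 6*d^4) = 6*A^5 + 88*A + 178*A^-3 + 88*A^-7 + 6*A^-11
  A^-5 * (17*d + 19*d^3) = -19*A - 74*A^-3 - 74*A^-7 - 19*A^-11
  A^-7 * (7*d^2 + 2*d^4) = 2*A + 15*A^-3 + 26*A^-7 + 15*A^-11 + 2*A^-15
  A^-9 * (d^3) = -A^-3 - 3*A^-7 - 3*A^-11 - A^-15
Summing the groups: <K> = A^17 - 2*A^13 + 3*A^9 - 4*A^5 + 4*A - 5*A^-3 + 3*A^-7 - 2*A^-11 + A^-15
Normalise by the writhe: (-A^3)^(-w) = (-A^3)^(1) = -A^3, so f(A) = -A^3 * <K> = -A^20 + 2*A^16 - 3*A^12 + 4*A^8 - 4*A^4 + 5 - 3*A^-4 + 2*A^-8 - A^-12.
Substitute A = t^(-1/4), i.e. A^e → t^(-e/4): V(t) = -t^3 + 2*t^2 - 3*t + 5 - 4*t^-1 + 4*t^-2 - 3*t^-3 + 2*t^-4 - t^-5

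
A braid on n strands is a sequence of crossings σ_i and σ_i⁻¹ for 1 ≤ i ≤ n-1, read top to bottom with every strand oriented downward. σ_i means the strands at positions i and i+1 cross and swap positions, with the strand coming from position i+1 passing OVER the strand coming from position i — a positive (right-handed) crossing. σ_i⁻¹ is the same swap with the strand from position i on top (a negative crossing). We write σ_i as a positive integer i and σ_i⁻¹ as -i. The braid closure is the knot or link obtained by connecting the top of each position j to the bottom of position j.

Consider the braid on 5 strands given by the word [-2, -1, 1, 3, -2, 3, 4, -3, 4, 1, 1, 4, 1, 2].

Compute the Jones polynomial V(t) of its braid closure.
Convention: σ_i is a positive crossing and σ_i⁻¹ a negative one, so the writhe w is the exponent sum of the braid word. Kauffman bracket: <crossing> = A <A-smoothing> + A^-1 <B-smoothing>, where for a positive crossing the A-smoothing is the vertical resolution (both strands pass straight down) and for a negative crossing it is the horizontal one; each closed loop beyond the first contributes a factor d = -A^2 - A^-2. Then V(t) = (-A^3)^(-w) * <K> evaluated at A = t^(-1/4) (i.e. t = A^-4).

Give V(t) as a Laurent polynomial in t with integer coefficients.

t^10 - 2*t^9 + 2*t^8 - 4*t^7 + 4*t^6 - 3*t^5 + 3*t^4 - t^3 + t^2

Derivation:
The presented braid s2^-1 s1^-1 s1 s3 s2^-1 s3 s4 s3^-1 s4 s1 s1 s4 s1 s2 on 5 strands reduces by inverse Markov moves (closure unchanged at each step):
  Deconjugate: the word is γ·β·γ⁻¹ with γ = s2^-1 s1^-1 (prefix) and γ⁻¹ = s1 s2 (suffix); strip both.
Reduced to β = s1 s3 s2^-1 s3 s4 s3^-1 s4 s1 s1 s4 on 5 strands, 10 crossings.
Compute on β:
Braid: s1 s3 s2^-1 s3 s4 s3^-1 s4 s1 s1 s4 on 5 strands, 10 crossings.
Writhe w = (#positive) - (#negative) = 8 - 2 = 6.
Computing the Kauffman bracket via state sum. There are 2^10 = 1024 states.
Smooth each crossing (0=||, 1=⌣⌢); contribution A^(Σ sign_k(1-2s_k)) * d^(L-1).
Tabulate the states by total A-exponent and number of loops L (A-exp: L × count):
  A^10: L=3 ×1
  A^8: L=2 ×6, L=4 ×4
  A^6: L=1 ×9, L=3 ×32, L=5 ×4
  A^4: L=2 ×70, L=4 ×49, L=6 ×1
  A^2: L=1 ×30, L=3 ×149, L=5 ×31
  A^0: L=2 ×99, L=4 ×144, L=6 ×9
  A^-2: L=3 ×136, L=5 ×73, L=7 ×1
  A^-4: L=4 ×101, L=6 ×19
  A^-6: L=5 ×43, L=7 ×2
  A^-8: L=6 ×10
  A^-10: L=7 ×1
Each group contributes A^e * Σ count * d^(L-1):
Powers of d = -A^2 - A^-2: d^2 = A^4 + 2 + A^-4; d^3 = -A^6 - 3*A^2 - 3*A^-2 - A^-6; d^4 = A^8 + 4*A^4 + 6 + 4*A^-4 + A^-8; d^5 = -A^10 - 5*A^6 - 10*A^2 - 10*A^-2 - 5*A^-6 - A^-10; d^6 = A^12 + 6*A^8 + 15*A^4 + 20 + 15*A^-4 + 6*A^-8 + A^-12.
  A^10 * (d^2) = A^14 + 2*A^10 + A^6
  A^8 * (6*d + 4*d^3) = -4*A^14 - 18*A^10 - 18*A^6 - 4*A^2
  A^6 * (9 + 32*d^2 + 4*d^4) = 4*A^14 + 48*A^10 + 97*A^6 + 48*A^2 + 4*A^-2
  A^4 * (70*d + 49*d^3 + d^5) = -A^14 - 54*A^10 - 227*A^6 - 227*A^2 - 54*A^-2 - A^-6
  A^2 * (30 + 149*d^2 + 31*d^4) = 31*A^10 + 273*A^6 + 514*A^2 + 273*A^-2 + 31*A^-6
  A^0 * (99*d + 144*d^3 + 9*d^5) = -9*A^10 - 189*A^6 - 621*A^2 - 621*A^-2 - 189*A^-6 - 9*A^-10
  A^-2 * (136*d^2 + 73*d^4 + d^6) = A^10 + 79*A^6 + 443*A^2 + 730*A^-2 + 443*A^-6 + 79*A^-10 + A^-14
  A^-4 * (101*d^3 + 19*d^5) = -19*A^6 - 196*A^2 - 493*A^-2 - 493*A^-6 - 196*A^-10 - 19*A^-14
  A^-6 * (43*d^4 + 2*d^6) = 2*A^6 + 55*A^2 + 202*A^-2 + 298*A^-6 + 202*A^-10 + 55*A^-14 + 2*A^-18
  A^-8 * (10*d^5) = -10*A^2 - 50*A^-2 - 100*A^-6 - 100*A^-10 - 50*A^-14 - 10*A^-18
  A^-10 * (d^6) = A^2 + 6*A^-2 + 15*A^-6 + 20*A^-10 + 15*A^-14 + 6*A^-18 + A^-22
Summing the groups: <K> = A^10 - A^6 + 3*A^2 - 3*A^-2 + 4*A^-6 - 4*A^-10 + 2*A^-14 - 2*A^-18 + A^-22
Normalise by the writhe: (-A^3)^(-w) = (-A^3)^(-6) = A^-18, so f(A) = A^-18 * <K> = A^-8 - A^-12 + 3*A^-16 - 3*A^-20 + 4*A^-24 - 4*A^-28 + 2*A^-32 - 2*A^-36 + A^-40.
Substitute A = t^(-1/4), i.e. A^e → t^(-e/4): V(t) = t^10 - 2*t^9 + 2*t^8 - 4*t^7 + 4*t^6 - 3*t^5 + 3*t^4 - t^3 + t^2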